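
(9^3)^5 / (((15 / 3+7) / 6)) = 205891132094649 / 2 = 102945566047324.50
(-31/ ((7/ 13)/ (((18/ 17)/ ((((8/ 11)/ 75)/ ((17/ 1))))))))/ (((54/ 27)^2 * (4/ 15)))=-44884125/ 448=-100187.78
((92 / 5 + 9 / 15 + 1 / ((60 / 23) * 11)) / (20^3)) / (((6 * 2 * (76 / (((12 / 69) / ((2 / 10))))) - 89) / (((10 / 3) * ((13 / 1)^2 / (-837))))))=-2123147 / 1272510518400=-0.00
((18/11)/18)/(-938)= -1/10318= -0.00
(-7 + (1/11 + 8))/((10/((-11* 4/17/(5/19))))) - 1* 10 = -11.07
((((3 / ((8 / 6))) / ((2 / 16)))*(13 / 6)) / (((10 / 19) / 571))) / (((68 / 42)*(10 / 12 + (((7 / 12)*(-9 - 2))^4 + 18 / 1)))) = 46061555904 / 3021203365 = 15.25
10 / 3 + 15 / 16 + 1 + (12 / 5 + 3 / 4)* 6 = 5801 / 240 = 24.17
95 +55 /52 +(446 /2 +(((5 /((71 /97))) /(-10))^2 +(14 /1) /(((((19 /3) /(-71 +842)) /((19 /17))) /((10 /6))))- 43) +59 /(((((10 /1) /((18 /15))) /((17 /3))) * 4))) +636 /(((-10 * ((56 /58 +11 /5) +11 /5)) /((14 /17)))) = 149577497687387 /43336972900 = 3451.50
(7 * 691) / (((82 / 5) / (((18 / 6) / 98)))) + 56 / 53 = 613633 / 60844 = 10.09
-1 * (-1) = 1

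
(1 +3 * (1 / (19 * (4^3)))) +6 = 8515 / 1216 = 7.00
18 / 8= 9 / 4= 2.25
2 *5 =10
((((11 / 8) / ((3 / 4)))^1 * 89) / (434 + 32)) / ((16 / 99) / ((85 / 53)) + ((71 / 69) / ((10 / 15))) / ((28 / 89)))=884242590 / 12644119897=0.07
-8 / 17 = -0.47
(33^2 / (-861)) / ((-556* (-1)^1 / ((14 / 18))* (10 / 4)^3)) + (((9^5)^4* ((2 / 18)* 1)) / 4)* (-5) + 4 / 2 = -14434694885659466073924593 / 8548500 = -1688564647091240109.25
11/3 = 3.67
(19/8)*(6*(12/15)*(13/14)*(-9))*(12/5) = -40014/175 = -228.65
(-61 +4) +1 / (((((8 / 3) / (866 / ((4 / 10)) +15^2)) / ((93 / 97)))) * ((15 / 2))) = 57.57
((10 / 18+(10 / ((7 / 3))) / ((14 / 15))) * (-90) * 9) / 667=-204300 / 32683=-6.25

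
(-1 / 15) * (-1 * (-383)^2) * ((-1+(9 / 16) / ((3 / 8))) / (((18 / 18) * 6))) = 146689 / 180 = 814.94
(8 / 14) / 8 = 1 / 14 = 0.07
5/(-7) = -5/7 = -0.71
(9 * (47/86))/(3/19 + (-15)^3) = -2679/1838164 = -0.00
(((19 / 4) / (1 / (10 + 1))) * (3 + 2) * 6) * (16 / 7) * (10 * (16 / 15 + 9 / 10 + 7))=2248840 / 7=321262.86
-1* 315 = -315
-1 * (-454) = 454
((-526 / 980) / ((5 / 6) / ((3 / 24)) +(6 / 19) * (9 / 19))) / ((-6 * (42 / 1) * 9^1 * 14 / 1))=94943 / 38284233120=0.00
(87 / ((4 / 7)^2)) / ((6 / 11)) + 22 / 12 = 47069 / 96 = 490.30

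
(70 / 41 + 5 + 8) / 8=603 / 328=1.84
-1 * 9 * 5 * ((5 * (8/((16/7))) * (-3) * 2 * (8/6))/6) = 1050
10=10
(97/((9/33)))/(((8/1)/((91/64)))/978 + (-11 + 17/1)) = 15826811/267250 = 59.22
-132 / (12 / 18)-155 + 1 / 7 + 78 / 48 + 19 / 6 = -58475 / 168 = -348.07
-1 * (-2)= 2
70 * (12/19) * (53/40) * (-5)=-5565/19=-292.89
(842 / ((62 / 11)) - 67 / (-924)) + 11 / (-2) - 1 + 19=4639171 / 28644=161.96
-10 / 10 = -1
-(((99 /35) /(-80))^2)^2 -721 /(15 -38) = 31.35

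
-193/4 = -48.25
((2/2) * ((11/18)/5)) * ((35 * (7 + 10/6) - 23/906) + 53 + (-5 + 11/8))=4686451/108720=43.11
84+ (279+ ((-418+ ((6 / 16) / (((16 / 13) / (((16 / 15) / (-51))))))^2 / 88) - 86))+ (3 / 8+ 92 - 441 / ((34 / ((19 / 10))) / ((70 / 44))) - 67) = -56702534231 / 366220800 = -154.83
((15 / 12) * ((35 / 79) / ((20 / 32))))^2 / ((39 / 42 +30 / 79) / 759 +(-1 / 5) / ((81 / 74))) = -7029099000 / 1620383773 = -4.34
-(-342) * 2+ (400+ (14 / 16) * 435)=11717 / 8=1464.62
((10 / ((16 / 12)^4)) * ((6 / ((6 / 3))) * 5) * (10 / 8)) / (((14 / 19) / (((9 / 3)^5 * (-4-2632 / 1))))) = -92419066125 / 1792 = -51573139.58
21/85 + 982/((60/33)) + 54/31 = 2856809/5270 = 542.09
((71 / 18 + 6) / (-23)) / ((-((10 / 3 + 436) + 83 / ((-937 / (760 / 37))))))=6205751 / 6279621276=0.00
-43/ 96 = -0.45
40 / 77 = 0.52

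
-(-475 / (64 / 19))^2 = -19885.41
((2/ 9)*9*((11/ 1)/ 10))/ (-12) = -11/ 60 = -0.18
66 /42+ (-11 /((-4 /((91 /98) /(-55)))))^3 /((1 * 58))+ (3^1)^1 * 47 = 142.57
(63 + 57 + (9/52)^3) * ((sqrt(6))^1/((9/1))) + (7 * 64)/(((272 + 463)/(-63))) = -192/5 + 5624563 * sqrt(6)/421824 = -5.74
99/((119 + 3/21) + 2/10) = 3465/4177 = 0.83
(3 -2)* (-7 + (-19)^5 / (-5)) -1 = 495211.80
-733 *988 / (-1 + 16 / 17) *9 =110803212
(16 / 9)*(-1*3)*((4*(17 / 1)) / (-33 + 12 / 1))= 1088 / 63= 17.27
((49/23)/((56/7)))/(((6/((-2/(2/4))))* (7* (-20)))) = 7/5520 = 0.00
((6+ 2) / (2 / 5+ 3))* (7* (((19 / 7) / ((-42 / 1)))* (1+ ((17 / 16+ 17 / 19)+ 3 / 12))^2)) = -1584375 / 144704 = -10.95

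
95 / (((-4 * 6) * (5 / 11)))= -209 / 24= -8.71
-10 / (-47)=10 / 47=0.21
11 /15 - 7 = -94 /15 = -6.27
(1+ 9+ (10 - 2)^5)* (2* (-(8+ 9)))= -1114452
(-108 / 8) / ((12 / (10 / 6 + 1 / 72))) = -121 / 64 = -1.89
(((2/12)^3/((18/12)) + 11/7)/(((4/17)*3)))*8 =60707/3402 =17.84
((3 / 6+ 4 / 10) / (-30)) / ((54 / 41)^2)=-1681 / 97200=-0.02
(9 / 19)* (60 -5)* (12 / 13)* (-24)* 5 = -712800 / 247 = -2885.83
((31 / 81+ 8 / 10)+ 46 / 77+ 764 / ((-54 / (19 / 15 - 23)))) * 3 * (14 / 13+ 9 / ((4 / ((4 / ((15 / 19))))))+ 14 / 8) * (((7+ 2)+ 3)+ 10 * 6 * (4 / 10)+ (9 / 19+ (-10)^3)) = -24188917340143 / 1901900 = -12718290.84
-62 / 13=-4.77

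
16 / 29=0.55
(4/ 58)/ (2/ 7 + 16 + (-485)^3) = -14/ 23159074069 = -0.00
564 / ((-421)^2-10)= 188 / 59077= 0.00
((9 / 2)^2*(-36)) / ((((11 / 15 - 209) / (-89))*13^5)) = -973215 / 1159919332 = -0.00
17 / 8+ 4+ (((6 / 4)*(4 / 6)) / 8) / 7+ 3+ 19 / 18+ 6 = 2041 / 126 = 16.20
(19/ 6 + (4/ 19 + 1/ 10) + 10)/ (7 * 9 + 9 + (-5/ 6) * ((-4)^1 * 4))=3841/ 24320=0.16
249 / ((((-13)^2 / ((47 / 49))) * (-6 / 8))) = -15604 / 8281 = -1.88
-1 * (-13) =13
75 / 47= 1.60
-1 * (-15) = 15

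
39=39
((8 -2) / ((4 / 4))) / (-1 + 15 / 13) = 39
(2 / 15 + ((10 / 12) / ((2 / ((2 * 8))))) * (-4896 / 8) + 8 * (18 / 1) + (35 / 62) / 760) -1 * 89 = -4024.87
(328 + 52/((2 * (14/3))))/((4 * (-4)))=-2335/112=-20.85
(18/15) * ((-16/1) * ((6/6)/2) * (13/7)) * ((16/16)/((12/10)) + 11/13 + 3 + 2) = -4168/35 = -119.09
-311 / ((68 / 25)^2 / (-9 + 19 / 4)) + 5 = 183.65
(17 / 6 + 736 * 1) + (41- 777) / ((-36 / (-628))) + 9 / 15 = -1088971 / 90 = -12099.68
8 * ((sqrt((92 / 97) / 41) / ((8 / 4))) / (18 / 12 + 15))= 16 * sqrt(91471) / 131241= 0.04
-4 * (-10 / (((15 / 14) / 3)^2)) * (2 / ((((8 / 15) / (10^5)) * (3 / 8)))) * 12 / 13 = 3763200000 / 13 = 289476923.08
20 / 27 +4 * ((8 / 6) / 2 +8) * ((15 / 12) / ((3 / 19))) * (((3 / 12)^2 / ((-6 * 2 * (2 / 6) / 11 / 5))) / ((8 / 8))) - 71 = -264479 / 864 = -306.11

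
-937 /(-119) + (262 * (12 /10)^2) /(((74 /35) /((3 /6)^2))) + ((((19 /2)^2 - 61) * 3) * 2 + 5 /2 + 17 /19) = 96782573 /418285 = 231.38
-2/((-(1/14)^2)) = 392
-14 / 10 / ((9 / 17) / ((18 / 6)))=-119 / 15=-7.93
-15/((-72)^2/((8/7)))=-5/1512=-0.00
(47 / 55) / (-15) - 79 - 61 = -115547 / 825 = -140.06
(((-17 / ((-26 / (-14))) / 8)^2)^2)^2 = 40213853471634241 / 13685690504052736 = 2.94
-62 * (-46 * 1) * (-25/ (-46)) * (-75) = -116250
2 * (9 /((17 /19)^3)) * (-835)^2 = 86080792950 /4913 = 17521024.41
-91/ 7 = -13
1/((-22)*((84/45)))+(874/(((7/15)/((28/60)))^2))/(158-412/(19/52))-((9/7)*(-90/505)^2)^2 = -3833161095201899/4133053524770632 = -0.93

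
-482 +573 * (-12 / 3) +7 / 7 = -2773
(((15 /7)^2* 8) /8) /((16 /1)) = 225 /784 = 0.29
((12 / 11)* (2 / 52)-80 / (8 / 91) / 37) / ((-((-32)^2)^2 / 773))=25104721 / 1387003904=0.02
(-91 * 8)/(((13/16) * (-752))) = 56/47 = 1.19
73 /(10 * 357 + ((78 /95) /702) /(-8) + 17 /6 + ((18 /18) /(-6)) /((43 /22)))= 0.02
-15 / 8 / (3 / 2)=-5 / 4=-1.25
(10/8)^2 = 25/16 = 1.56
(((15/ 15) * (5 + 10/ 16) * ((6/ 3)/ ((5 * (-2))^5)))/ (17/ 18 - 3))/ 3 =27/ 1480000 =0.00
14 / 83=0.17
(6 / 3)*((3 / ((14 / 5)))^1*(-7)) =-15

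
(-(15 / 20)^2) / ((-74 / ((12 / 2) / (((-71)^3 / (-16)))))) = 27 / 13242707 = 0.00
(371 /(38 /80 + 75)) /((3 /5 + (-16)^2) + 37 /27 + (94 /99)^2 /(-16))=2908936800 /152629490833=0.02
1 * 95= 95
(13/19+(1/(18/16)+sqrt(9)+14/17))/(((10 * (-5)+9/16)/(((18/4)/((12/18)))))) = -0.74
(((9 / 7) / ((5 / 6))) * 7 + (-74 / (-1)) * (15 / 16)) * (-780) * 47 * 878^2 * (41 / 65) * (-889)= 6352764065426646 / 5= 1270552813085329.20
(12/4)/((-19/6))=-0.95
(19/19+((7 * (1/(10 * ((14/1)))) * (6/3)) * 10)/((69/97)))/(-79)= -166/5451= -0.03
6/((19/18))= 108/19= 5.68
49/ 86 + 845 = 72719/ 86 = 845.57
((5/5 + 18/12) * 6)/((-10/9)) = -27/2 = -13.50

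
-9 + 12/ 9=-23/ 3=-7.67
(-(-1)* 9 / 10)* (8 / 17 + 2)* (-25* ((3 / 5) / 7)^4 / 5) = -0.00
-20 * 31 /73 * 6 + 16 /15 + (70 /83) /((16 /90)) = -16413199 /363540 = -45.15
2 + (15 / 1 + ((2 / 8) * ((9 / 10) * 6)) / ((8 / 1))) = 2747 / 160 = 17.17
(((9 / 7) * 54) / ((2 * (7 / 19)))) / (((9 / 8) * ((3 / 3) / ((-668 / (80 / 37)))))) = -6339654 / 245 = -25876.14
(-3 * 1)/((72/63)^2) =-147/64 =-2.30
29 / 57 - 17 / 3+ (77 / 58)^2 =-217021 / 63916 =-3.40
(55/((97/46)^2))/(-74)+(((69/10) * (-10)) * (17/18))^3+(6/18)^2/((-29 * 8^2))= -4827960542506855/17445640896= -276743.09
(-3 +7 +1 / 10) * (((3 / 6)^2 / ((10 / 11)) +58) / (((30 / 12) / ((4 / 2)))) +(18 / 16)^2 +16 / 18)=28796473 / 144000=199.98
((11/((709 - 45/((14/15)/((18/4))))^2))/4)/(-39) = -2156/7402423431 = -0.00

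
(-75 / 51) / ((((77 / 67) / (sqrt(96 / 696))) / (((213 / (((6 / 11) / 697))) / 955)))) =-975185*sqrt(29) / 38773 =-135.44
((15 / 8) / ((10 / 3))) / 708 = 3 / 3776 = 0.00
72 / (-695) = -72 / 695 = -0.10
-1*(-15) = 15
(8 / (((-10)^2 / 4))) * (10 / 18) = 8 / 45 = 0.18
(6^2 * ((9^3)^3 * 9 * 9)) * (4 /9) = 502096953744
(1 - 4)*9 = -27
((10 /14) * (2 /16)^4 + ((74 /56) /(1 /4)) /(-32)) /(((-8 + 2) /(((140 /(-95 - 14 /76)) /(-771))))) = 149815 /2855635968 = 0.00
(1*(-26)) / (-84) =13 / 42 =0.31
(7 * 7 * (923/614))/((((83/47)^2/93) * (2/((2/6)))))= 366.10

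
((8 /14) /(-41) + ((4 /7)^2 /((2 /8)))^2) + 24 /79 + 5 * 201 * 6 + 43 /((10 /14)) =236890130089 /38884195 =6092.20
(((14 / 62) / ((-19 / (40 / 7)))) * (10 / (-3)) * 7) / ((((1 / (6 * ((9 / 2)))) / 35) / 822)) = 1230906.62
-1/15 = -0.07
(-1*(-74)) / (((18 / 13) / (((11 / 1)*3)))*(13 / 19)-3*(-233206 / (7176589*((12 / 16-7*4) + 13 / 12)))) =2962.07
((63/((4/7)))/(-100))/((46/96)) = -1323/575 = -2.30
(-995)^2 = 990025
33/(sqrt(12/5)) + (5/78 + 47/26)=73/39 + 11*sqrt(15)/2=23.17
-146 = -146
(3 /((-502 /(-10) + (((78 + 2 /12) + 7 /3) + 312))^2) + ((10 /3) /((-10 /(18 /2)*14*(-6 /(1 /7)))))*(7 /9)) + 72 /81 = 489966625 /548753212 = 0.89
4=4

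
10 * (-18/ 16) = -45/ 4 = -11.25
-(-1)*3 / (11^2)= 3 / 121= 0.02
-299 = -299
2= 2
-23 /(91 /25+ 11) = -575 /366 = -1.57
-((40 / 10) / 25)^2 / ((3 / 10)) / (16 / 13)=-26 / 375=-0.07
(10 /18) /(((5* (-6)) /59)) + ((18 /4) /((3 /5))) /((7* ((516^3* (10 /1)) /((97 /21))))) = -9807135413 /8976022272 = -1.09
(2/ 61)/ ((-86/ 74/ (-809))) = 59866/ 2623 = 22.82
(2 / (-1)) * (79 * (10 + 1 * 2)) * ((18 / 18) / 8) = -237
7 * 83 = 581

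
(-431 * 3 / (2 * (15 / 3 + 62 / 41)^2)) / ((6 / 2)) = -5.08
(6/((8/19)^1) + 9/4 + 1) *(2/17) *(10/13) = 350/221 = 1.58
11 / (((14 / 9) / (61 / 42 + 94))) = 132297 / 196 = 674.98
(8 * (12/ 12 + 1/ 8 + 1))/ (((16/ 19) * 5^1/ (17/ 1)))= 68.64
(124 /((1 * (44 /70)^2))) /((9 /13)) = 493675 /1089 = 453.33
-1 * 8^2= -64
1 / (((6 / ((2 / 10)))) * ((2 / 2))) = 1 / 30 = 0.03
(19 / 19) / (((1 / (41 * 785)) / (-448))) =-14418880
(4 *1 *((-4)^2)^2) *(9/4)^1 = 2304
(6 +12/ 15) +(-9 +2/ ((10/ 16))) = 1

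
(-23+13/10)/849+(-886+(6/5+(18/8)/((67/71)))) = -1003918091/1137660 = -882.44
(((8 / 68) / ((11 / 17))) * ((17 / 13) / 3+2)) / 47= 190 / 20163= 0.01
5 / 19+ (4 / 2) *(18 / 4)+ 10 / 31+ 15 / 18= 36821 / 3534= 10.42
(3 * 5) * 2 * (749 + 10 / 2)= 22620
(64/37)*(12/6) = 128/37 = 3.46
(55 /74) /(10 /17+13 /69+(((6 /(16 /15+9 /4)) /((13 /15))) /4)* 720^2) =166900305 /60747686080018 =0.00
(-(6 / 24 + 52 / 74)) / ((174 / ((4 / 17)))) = -47 / 36482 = -0.00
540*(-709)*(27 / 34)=-5168610 / 17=-304035.88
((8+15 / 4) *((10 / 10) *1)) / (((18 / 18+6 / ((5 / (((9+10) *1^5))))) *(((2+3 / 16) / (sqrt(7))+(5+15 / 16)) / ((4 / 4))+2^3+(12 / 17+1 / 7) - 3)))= 10547270 / 250560153 - 279650 *sqrt(7) / 250560153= 0.04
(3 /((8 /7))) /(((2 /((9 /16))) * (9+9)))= 21 /512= 0.04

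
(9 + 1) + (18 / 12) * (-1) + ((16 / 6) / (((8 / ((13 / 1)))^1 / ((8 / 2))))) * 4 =467 / 6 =77.83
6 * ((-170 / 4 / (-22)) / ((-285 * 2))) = -17 / 836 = -0.02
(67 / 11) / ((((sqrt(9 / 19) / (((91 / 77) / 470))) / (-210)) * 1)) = -6097 * sqrt(19) / 5687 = -4.67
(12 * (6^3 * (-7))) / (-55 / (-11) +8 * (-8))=18144 / 59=307.53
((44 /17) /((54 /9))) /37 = 22 /1887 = 0.01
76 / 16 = 19 / 4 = 4.75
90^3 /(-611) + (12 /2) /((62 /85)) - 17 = -22765192 /18941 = -1201.90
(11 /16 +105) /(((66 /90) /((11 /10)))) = 5073 /32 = 158.53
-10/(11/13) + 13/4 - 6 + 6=-377/44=-8.57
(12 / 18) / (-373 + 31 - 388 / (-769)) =-769 / 393915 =-0.00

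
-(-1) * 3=3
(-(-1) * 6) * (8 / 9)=16 / 3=5.33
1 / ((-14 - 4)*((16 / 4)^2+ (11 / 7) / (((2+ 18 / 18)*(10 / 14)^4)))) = -625 / 202638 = -0.00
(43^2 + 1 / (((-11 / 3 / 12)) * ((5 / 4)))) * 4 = 406204 / 55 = 7385.53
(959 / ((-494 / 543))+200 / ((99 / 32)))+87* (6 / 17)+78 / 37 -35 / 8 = -118253322743 / 123047496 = -961.04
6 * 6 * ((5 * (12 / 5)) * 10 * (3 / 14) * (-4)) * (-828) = 21461760 / 7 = 3065965.71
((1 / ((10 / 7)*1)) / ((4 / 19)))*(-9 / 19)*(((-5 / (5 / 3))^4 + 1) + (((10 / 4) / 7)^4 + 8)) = -141.78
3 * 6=18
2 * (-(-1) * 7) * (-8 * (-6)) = 672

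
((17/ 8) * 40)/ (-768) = -85/ 768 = -0.11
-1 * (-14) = 14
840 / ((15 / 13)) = 728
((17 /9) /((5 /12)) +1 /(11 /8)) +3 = 1363 /165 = 8.26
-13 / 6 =-2.17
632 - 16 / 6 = 1888 / 3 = 629.33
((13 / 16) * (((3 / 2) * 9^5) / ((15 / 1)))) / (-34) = -767637 / 5440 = -141.11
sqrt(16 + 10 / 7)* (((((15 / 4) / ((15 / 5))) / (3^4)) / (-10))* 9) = -sqrt(854) / 504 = -0.06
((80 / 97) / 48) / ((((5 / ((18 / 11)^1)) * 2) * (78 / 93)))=93 / 27742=0.00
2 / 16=1 / 8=0.12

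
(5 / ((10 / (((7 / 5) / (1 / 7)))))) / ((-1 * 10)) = -49 / 100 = -0.49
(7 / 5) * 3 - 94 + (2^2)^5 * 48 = 245311 / 5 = 49062.20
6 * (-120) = -720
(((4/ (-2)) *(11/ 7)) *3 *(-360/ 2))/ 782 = 5940/ 2737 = 2.17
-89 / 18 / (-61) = 89 / 1098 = 0.08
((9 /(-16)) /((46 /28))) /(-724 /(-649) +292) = -5841 /5000384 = -0.00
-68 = -68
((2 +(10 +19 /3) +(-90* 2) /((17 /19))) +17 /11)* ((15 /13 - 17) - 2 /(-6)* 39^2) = -649405580 /7293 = -89045.05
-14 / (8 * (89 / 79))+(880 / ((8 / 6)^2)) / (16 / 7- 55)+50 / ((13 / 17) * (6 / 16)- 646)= -14126525661 / 1281776932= -11.02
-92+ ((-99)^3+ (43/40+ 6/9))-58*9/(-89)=-10363694639/10680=-970383.39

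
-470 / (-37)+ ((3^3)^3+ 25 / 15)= 2186408 / 111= 19697.37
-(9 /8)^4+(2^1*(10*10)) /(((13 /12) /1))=9745107 /53248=183.01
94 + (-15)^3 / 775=2779 / 31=89.65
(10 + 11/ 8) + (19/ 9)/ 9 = 7523/ 648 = 11.61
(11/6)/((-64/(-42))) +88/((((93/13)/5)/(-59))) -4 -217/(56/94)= -23783383/5952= -3995.86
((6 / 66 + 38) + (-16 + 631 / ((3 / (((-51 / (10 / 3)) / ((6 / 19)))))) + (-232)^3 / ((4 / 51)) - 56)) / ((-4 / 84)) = 735603868503 / 220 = 3343653947.74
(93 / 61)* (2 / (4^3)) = 93 / 1952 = 0.05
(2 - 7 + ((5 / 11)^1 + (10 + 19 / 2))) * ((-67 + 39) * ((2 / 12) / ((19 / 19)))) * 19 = -43757 / 33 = -1325.97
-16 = -16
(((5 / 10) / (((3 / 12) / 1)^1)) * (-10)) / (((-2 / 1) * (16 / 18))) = 45 / 4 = 11.25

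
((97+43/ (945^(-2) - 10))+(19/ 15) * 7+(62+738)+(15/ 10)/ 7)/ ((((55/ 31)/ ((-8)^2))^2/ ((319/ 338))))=48261994175233829888/ 43578498838875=1107472.62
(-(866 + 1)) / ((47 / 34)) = -29478 / 47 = -627.19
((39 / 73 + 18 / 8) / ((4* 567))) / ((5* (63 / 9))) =271 / 7726320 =0.00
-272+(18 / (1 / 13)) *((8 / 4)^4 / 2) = 1600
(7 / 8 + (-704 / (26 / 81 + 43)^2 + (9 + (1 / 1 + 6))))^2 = 21831792095757609 / 80191451881024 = 272.25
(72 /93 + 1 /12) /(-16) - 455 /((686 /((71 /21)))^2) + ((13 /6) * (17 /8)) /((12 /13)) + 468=1159070429977 /2450863968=472.92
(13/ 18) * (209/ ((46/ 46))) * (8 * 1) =10868/ 9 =1207.56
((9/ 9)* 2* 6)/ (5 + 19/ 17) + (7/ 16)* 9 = 1227/ 208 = 5.90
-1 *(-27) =27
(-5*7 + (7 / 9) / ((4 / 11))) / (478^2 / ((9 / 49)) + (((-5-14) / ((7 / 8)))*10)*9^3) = -8281 / 273589168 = -0.00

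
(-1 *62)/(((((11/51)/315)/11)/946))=-942244380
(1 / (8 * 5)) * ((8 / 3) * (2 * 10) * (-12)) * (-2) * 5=160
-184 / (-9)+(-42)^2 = 16060 / 9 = 1784.44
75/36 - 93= -1091/12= -90.92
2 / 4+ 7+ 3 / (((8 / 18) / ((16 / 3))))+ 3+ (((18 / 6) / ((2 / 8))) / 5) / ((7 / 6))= 3399 / 70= 48.56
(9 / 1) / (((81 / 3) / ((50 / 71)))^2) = 2500 / 408321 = 0.01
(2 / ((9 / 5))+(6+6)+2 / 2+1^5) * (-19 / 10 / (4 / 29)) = -9367 / 45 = -208.16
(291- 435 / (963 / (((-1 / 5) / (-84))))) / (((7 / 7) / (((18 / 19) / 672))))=7846495 / 19126464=0.41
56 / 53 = 1.06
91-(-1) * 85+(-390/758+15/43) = 2865572/16297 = 175.83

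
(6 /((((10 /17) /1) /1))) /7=51 /35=1.46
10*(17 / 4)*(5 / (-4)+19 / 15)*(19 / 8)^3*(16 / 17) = 6859 / 768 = 8.93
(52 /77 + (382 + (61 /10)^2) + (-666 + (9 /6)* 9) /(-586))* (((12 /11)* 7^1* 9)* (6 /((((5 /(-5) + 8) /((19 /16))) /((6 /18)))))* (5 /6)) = 81209217213 /9926840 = 8180.77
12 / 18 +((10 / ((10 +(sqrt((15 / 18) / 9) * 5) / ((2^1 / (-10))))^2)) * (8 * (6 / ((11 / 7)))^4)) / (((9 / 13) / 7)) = 512096256 * sqrt(30) / 190333 +3968919014 / 259545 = 30028.46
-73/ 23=-3.17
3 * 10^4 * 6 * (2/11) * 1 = 360000/11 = 32727.27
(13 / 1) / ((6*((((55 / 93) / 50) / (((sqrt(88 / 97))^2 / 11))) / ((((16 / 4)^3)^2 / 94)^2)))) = 67612180480 / 2357003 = 28685.66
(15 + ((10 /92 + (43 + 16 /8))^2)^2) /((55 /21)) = 77861589970353 /49252016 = 1580881.28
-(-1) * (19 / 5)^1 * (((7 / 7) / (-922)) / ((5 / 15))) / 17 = -0.00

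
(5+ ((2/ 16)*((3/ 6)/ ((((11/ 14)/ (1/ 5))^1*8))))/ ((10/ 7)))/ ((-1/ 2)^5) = -160.04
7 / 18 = 0.39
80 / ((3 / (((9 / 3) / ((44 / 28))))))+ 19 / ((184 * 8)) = 824529 / 16192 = 50.92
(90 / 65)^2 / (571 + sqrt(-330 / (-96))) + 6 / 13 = 136618314 / 293868523-432 * sqrt(55) / 293868523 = 0.46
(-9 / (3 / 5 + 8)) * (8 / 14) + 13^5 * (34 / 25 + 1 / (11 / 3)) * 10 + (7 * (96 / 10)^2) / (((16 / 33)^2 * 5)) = 2509220793127 / 413875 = 6062750.33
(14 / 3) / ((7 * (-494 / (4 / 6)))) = -2 / 2223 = -0.00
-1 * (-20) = 20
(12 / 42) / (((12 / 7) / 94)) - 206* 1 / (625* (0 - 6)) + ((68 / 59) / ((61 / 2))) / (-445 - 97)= 9583540254 / 609580625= 15.72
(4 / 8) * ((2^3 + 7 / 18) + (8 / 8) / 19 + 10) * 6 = 6307 / 114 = 55.32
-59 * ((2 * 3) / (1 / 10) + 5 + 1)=-3894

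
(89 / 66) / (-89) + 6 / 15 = 127 / 330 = 0.38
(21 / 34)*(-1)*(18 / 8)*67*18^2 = -1025703 / 34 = -30167.74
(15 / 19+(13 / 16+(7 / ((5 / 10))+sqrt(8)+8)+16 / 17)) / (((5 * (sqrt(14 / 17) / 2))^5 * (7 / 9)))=41616 * sqrt(119) / 7503125+19406367 * sqrt(238) / 570237500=0.59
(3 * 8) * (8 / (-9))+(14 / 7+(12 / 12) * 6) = -40 / 3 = -13.33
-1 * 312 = -312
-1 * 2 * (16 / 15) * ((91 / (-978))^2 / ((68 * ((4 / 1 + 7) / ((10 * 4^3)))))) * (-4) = 8479744 / 134146881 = 0.06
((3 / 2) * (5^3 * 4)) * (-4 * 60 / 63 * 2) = -40000 / 7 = -5714.29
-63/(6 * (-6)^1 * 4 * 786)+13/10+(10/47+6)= 22204573/2955360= 7.51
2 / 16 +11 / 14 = 51 / 56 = 0.91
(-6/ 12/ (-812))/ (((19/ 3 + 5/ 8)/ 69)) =207/ 33901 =0.01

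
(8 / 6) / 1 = 4 / 3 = 1.33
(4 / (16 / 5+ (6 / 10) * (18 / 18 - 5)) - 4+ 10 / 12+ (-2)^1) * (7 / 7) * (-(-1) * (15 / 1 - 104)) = 89 / 6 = 14.83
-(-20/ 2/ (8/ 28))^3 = 42875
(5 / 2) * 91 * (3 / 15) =91 / 2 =45.50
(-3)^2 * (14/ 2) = 63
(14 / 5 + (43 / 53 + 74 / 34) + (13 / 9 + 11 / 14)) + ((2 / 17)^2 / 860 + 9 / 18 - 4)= 4.52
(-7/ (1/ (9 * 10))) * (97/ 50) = -6111/ 5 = -1222.20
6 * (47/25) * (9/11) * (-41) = -104058/275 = -378.39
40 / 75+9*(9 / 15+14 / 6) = 26.93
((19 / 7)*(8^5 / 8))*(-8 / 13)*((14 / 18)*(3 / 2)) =-311296 / 39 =-7981.95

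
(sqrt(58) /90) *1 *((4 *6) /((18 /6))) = 0.68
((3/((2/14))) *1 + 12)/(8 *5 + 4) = 3/4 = 0.75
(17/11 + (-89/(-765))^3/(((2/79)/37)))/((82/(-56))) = -530439987098/201911403375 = -2.63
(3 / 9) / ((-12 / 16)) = -4 / 9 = -0.44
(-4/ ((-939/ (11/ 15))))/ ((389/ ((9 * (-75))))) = -660/ 121757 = -0.01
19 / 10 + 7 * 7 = 509 / 10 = 50.90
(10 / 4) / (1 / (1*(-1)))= -5 / 2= -2.50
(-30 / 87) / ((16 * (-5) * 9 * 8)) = 1 / 16704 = 0.00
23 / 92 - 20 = -79 / 4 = -19.75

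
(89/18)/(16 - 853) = -89/15066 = -0.01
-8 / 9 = -0.89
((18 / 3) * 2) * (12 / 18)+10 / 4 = 21 / 2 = 10.50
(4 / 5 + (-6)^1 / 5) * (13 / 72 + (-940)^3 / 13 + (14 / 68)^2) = 17282791811693 / 676260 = 25556430.68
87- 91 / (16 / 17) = -155 / 16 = -9.69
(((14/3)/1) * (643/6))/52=4501/468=9.62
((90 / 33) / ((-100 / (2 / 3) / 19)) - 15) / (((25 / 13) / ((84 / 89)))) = -921648 / 122375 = -7.53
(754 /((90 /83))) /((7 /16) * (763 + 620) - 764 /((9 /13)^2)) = -4505904 /6408475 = -0.70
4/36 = 1/9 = 0.11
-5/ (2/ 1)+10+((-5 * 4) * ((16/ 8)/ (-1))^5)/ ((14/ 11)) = 7145/ 14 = 510.36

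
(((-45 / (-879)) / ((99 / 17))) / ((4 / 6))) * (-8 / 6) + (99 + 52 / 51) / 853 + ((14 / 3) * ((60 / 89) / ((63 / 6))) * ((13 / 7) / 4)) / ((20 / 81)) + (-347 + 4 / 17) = -10077433656369 / 29116978429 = -346.10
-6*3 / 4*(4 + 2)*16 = -432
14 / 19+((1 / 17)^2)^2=1169313 / 1586899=0.74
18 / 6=3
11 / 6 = 1.83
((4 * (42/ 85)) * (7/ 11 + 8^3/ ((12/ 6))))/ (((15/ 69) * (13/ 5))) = 897.41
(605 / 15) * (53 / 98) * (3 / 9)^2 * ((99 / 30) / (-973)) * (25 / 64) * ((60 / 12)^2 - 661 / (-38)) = -0.14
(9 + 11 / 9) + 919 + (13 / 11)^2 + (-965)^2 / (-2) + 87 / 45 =-5060364631 / 10890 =-464679.95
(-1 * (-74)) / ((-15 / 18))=-88.80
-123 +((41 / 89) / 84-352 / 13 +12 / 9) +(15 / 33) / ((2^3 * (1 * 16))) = -148.73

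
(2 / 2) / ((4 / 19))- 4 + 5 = 23 / 4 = 5.75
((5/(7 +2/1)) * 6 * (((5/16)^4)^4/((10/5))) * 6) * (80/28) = 3814697265625/16140901064495857664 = 0.00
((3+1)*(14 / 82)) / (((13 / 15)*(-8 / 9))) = -945 / 1066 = -0.89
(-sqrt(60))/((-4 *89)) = sqrt(15)/178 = 0.02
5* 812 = 4060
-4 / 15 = -0.27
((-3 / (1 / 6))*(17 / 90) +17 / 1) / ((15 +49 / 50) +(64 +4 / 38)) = 12920 / 76081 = 0.17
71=71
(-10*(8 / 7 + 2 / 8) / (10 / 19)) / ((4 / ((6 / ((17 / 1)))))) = -2223 / 952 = -2.34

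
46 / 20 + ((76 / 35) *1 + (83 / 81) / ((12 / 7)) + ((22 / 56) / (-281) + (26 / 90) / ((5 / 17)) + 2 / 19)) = 1397494531 / 227040975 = 6.16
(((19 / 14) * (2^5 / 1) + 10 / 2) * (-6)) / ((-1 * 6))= 339 / 7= 48.43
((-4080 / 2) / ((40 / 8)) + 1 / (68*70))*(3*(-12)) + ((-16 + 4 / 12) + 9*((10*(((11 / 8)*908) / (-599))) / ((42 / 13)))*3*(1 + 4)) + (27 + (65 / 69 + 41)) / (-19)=2148986274224 / 155748985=13797.75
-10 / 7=-1.43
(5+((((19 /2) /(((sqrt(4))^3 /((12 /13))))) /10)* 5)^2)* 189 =10835181 /10816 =1001.77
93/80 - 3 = -147/80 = -1.84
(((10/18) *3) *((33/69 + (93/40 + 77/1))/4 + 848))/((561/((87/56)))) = 8420701/2102016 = 4.01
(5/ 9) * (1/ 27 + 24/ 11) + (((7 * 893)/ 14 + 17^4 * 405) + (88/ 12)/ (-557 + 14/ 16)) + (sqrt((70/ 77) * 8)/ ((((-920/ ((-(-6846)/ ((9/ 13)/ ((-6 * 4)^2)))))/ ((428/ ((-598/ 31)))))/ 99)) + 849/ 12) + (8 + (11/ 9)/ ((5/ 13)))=2681807582147927/ 79281180 + 13079912832 * sqrt(55)/ 2645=70500723.59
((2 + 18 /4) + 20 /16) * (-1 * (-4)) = 31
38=38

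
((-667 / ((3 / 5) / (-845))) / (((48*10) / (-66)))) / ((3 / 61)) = -2626289.34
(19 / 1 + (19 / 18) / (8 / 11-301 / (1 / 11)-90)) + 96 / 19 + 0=307673107 / 12791826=24.05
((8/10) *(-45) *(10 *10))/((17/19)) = -68400/17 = -4023.53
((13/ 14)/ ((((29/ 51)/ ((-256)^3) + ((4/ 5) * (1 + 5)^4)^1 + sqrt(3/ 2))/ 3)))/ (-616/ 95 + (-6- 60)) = -17576943723492567574118400/ 474181478507552546606451784901 + 8476535360757694464000 * sqrt(6)/ 474181478507552546606451784901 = -0.00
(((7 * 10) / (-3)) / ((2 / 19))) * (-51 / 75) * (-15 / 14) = -161.50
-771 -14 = -785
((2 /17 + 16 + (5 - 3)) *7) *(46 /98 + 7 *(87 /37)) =1350448 /629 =2146.98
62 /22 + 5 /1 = 7.82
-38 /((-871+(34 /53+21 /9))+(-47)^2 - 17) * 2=-3021 /52628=-0.06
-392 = -392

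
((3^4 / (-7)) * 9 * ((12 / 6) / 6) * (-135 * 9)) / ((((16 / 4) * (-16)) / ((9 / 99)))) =-295245 / 4928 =-59.91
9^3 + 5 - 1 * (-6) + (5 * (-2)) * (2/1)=720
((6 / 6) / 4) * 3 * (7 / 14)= 3 / 8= 0.38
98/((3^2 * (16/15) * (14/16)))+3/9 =12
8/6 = 4/3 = 1.33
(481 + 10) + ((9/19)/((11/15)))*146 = 122329/209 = 585.31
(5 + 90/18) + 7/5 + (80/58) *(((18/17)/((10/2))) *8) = 33861/2465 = 13.74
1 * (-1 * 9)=-9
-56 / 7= -8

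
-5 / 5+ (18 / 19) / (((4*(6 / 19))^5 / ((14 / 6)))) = -414857 / 1327104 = -0.31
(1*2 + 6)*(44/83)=352/83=4.24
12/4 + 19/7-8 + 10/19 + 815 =108161/133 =813.24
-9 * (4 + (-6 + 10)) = -72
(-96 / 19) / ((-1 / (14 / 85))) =1344 / 1615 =0.83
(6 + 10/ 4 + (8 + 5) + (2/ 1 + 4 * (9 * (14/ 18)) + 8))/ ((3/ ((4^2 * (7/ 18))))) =3332/ 27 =123.41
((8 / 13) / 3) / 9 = 8 / 351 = 0.02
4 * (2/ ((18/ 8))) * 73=2336/ 9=259.56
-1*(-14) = 14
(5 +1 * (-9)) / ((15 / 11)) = -44 / 15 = -2.93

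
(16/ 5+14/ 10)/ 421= 23/ 2105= 0.01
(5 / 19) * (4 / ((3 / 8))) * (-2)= -320 / 57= -5.61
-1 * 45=-45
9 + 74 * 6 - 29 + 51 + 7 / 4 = 1907 / 4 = 476.75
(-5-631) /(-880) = 159 /220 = 0.72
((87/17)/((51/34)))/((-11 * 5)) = -58/935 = -0.06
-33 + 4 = -29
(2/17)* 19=38/17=2.24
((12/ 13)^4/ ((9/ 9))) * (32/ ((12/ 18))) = 995328/ 28561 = 34.85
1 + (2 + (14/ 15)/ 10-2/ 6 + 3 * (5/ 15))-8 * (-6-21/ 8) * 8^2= 110494/ 25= 4419.76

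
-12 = -12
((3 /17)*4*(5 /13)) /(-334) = -30 /36907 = -0.00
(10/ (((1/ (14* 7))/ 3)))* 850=2499000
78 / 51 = 26 / 17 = 1.53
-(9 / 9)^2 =-1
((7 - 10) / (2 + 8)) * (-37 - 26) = 189 / 10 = 18.90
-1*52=-52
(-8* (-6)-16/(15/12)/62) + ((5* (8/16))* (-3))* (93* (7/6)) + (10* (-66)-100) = -946093/620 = -1525.96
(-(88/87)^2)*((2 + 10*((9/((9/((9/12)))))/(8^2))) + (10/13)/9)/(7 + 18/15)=-19957135/72616986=-0.27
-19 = -19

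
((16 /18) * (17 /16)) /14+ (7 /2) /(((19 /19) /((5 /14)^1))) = 83 /63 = 1.32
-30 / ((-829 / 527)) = 15810 / 829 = 19.07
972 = 972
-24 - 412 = -436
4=4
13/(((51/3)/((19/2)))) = 247/34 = 7.26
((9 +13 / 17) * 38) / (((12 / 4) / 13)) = 82004 / 51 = 1607.92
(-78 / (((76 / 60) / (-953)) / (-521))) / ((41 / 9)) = -5228281890 / 779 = -6711530.03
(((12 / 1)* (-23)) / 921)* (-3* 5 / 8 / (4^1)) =345 / 2456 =0.14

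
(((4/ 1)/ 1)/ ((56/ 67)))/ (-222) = -67/ 3108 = -0.02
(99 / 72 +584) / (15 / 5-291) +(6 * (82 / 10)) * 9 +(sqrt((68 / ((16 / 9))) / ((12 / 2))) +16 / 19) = sqrt(102) / 4 +32219833 / 72960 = 444.13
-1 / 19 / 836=-1 / 15884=-0.00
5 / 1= 5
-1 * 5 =-5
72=72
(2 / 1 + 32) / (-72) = -17 / 36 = -0.47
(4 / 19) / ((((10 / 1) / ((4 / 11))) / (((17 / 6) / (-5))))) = -0.00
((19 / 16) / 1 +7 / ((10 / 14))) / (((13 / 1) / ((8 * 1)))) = 879 / 130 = 6.76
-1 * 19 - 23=-42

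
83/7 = 11.86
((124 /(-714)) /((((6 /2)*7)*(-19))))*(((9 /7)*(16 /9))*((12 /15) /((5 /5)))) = 3968 /4985505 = 0.00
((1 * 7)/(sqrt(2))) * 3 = 21 * sqrt(2)/2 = 14.85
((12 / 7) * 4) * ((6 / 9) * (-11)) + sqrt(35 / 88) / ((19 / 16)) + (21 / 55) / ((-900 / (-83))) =-5803933 / 115500 + 4 * sqrt(770) / 209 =-49.72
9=9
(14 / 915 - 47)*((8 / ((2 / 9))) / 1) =-515892 / 305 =-1691.45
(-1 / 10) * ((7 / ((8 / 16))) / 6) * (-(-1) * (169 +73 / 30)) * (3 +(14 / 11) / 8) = -5004139 / 39600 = -126.37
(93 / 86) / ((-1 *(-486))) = 31 / 13932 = 0.00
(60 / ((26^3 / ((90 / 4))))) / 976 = 675 / 8577088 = 0.00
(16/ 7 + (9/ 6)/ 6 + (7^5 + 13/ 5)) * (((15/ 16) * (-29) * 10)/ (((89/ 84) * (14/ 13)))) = -4005869.13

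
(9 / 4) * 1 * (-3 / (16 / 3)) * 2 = -81 / 32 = -2.53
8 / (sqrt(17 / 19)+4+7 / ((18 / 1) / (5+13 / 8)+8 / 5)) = 1.22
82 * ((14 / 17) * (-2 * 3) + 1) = -5494 / 17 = -323.18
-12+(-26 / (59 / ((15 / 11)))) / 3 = -7918 / 649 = -12.20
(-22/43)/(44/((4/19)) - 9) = -11/4300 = -0.00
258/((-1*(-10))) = 129/5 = 25.80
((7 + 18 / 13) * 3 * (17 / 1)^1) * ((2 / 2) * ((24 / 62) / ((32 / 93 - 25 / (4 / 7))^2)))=297784512 / 3389432917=0.09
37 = 37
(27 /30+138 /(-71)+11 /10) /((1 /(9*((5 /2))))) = 90 /71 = 1.27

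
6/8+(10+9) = 79/4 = 19.75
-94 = -94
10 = 10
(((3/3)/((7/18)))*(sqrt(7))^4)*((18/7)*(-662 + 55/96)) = -1714419/8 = -214302.38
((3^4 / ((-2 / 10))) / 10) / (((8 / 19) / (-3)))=4617 / 16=288.56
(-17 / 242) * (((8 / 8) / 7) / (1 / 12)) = -102 / 847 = -0.12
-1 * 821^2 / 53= -12717.75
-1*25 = -25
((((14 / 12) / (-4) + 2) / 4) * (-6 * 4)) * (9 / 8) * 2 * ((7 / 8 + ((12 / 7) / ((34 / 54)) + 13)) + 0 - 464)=157167063 / 15232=10318.22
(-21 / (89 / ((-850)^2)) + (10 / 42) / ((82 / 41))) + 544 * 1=-635211083 / 3738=-169933.41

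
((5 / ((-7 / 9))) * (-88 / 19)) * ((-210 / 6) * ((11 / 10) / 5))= -4356 / 19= -229.26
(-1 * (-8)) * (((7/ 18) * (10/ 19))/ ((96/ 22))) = 385/ 1026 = 0.38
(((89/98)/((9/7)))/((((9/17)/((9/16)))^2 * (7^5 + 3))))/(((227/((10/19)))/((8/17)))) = 1513/29232616896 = 0.00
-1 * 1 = -1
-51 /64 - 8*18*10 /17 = -93027 /1088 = -85.50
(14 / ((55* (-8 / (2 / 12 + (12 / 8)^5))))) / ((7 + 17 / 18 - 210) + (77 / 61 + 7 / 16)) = 190869 / 154873400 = 0.00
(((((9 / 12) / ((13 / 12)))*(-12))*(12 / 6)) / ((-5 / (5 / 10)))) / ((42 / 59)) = 2.33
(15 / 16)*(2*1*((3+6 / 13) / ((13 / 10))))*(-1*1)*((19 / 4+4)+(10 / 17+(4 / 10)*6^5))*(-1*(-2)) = -715979925 / 22984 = -31151.23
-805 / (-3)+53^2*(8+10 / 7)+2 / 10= 2809106 / 105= 26753.39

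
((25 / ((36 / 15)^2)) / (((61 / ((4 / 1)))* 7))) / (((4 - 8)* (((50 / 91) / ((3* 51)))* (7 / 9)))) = -49725 / 13664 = -3.64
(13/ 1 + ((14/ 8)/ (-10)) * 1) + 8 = 833/ 40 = 20.82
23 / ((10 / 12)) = 138 / 5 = 27.60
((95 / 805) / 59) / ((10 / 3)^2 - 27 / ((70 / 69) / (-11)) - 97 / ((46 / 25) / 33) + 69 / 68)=-58140 / 41704982549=-0.00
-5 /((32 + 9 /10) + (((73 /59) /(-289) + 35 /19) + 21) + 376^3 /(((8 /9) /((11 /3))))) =-16198450 /710380535818711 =-0.00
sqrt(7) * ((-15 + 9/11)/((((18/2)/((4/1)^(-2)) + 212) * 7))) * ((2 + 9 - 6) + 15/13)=-240 * sqrt(7)/6853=-0.09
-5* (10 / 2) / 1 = -25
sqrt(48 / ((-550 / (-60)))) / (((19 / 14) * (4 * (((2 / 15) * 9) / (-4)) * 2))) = -14 * sqrt(110) / 209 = -0.70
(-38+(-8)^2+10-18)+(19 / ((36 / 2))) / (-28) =17.96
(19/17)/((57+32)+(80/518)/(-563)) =2770523/220620441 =0.01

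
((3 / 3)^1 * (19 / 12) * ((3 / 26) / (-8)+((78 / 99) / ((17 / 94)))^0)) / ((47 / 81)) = 105165 / 39104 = 2.69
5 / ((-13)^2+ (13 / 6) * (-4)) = 15 / 481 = 0.03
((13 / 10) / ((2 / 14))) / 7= 13 / 10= 1.30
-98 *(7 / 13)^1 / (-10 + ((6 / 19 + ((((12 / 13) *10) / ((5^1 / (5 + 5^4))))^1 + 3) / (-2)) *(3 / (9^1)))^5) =1552442444408128 / 8134634586202082747794115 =0.00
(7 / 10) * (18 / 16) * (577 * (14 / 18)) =28273 / 80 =353.41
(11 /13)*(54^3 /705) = 577368 /3055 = 188.99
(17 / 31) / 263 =17 / 8153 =0.00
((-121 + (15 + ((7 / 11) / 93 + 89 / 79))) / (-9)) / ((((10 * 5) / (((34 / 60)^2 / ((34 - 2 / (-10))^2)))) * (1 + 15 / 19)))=72037517 / 2014913280600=0.00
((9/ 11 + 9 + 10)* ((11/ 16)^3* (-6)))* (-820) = 8111235/ 256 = 31684.51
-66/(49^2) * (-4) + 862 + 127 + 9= 2396462/2401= 998.11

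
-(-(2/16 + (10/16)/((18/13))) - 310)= 44723/144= 310.58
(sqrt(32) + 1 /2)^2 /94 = 2*sqrt(2) /47 + 129 /376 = 0.40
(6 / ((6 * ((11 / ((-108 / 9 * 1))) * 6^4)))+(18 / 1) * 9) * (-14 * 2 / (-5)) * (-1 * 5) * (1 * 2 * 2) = -5388740 / 297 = -18143.91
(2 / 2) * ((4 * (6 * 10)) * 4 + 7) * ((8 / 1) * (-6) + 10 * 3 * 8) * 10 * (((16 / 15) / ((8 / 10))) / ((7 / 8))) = 19804160 / 7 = 2829165.71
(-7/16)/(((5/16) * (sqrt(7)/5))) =-sqrt(7) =-2.65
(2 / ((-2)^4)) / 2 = 1 / 16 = 0.06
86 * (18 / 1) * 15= 23220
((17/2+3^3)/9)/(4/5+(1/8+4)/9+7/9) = 1420/733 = 1.94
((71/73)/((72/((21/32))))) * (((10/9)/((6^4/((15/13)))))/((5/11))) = 0.00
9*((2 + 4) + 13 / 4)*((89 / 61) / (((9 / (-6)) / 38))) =-187701 / 61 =-3077.07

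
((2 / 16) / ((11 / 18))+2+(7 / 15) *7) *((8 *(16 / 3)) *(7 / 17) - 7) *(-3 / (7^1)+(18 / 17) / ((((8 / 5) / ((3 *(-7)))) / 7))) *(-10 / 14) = 55981333 / 13872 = 4035.56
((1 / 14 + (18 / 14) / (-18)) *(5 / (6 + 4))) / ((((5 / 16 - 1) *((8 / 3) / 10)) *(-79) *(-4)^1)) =0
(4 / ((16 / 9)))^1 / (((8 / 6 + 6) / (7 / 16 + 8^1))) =3645 / 1408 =2.59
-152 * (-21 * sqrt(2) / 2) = 1596 * sqrt(2) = 2257.08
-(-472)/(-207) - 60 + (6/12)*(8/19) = -244120/3933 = -62.07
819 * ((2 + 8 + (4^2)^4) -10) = 53673984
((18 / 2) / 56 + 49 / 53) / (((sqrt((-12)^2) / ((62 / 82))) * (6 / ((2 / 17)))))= 99851 / 74473056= 0.00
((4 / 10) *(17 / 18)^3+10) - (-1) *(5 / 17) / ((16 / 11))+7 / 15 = 10911631 / 991440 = 11.01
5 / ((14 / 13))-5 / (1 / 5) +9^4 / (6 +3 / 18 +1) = 538869 / 602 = 895.13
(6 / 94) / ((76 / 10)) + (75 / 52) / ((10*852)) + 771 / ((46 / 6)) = 61012071479 / 606639904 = 100.57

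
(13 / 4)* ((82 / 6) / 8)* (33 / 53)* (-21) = -72.60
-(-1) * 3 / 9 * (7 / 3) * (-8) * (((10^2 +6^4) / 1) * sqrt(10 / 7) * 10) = -111680 * sqrt(70) / 9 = -103820.21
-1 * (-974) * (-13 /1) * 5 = -63310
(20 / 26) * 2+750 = 9770 / 13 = 751.54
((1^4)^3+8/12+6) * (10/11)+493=16499/33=499.97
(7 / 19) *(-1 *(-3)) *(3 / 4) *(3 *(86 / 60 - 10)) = -16191 / 760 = -21.30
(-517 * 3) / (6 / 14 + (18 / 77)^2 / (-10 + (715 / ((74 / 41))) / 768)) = -1652208253465 / 450399379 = -3668.32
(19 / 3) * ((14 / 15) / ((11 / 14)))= 7.52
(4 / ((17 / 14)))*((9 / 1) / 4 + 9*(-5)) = -2394 / 17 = -140.82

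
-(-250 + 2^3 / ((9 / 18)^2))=218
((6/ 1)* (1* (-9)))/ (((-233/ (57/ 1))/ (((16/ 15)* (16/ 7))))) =262656/ 8155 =32.21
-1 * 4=-4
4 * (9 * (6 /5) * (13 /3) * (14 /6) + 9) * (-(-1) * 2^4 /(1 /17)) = 643008 /5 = 128601.60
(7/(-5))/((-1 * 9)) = 7/45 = 0.16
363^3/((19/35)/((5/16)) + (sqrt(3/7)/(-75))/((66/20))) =1381153244625 *sqrt(21)/150961186 + 2078359402511700/75480593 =27576943.15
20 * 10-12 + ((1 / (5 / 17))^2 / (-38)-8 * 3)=155511 / 950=163.70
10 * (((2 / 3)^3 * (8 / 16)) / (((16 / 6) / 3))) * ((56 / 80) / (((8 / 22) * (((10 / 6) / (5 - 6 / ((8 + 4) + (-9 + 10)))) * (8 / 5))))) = 5.46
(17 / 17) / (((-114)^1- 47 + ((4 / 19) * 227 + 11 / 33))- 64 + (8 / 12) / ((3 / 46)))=-171 / 28498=-0.01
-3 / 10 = -0.30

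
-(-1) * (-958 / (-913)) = 958 / 913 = 1.05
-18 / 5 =-3.60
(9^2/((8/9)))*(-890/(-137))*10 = 1622025/274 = 5919.80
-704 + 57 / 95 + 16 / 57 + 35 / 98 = -2804021 / 3990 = -702.76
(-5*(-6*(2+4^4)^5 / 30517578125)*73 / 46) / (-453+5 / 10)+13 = 1150886518634491 / 127044677734375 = 9.06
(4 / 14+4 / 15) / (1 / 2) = 116 / 105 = 1.10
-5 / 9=-0.56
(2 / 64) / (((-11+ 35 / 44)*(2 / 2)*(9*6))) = -11 / 193968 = -0.00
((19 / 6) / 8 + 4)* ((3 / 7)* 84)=633 / 4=158.25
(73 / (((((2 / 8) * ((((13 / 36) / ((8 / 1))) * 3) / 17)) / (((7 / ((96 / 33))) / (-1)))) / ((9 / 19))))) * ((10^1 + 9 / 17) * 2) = -217330344 / 247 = -879879.94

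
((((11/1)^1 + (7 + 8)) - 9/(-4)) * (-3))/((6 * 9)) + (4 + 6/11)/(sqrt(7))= -113/72 + 50 * sqrt(7)/77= 0.15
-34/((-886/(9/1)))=153/443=0.35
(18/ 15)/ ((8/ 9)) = 27/ 20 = 1.35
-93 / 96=-31 / 32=-0.97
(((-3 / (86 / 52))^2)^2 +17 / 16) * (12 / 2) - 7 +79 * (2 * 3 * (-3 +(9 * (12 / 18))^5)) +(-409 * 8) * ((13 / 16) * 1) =100698946505031 / 27350408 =3681807.84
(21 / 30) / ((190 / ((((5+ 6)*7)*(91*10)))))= 49049 / 190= 258.15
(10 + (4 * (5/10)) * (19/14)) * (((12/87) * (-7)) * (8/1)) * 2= -5696/29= -196.41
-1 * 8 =-8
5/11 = 0.45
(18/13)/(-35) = -18/455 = -0.04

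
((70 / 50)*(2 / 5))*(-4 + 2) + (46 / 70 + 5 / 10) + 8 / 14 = 213 / 350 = 0.61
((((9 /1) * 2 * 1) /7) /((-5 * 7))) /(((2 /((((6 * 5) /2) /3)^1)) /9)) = -81 /49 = -1.65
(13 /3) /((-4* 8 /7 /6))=-91 /16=-5.69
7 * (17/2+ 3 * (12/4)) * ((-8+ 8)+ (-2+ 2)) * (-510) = 0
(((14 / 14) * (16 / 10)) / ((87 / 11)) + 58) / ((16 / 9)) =37977 / 1160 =32.74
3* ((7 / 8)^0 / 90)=1 / 30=0.03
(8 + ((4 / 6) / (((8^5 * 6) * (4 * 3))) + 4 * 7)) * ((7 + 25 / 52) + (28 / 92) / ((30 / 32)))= 3567994511513 / 12697731072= 280.99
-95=-95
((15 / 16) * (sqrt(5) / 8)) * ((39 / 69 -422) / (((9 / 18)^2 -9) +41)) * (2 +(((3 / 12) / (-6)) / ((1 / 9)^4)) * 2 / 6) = 1502415 * sqrt(5) / 11008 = 305.19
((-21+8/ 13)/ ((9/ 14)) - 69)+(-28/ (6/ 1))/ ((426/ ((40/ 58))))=-24263017/ 240903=-100.72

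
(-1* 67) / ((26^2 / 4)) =-0.40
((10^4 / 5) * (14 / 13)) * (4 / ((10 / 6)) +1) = 95200 / 13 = 7323.08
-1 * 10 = -10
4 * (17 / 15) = 68 / 15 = 4.53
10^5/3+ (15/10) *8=100036/3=33345.33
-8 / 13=-0.62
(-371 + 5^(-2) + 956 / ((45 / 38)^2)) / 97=125854 / 39285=3.20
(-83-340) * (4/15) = -564/5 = -112.80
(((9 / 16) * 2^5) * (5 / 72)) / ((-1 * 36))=-5 / 144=-0.03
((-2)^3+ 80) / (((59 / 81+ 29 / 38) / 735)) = 162887760 / 4591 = 35479.80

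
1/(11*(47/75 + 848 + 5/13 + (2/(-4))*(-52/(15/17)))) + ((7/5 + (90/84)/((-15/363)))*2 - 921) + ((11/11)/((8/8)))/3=-959324369621/989275980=-969.72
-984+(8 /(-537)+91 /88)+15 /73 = -3390268253 /3449688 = -982.78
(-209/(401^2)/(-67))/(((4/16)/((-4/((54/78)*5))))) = -43472/484815015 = -0.00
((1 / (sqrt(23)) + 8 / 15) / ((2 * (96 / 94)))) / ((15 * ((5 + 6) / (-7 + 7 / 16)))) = -329 / 31680- 329 * sqrt(23) / 388608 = -0.01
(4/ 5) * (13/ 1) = 52/ 5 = 10.40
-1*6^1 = -6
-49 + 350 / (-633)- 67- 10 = -80108 / 633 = -126.55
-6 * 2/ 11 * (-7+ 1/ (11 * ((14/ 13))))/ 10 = 639/ 847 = 0.75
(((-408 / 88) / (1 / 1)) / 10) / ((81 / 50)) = -85 / 297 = -0.29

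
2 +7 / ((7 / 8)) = 10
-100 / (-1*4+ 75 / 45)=300 / 7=42.86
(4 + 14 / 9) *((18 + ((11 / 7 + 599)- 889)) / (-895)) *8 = 50480 / 3759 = 13.43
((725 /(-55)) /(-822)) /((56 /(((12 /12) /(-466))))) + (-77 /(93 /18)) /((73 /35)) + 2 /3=-3459489010631 /533977552416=-6.48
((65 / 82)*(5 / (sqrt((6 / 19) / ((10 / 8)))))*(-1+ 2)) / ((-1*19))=-325*sqrt(570) / 18696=-0.42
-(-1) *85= 85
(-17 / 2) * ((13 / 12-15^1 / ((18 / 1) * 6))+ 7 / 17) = -415 / 36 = -11.53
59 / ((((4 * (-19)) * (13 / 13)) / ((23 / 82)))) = -1357 / 6232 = -0.22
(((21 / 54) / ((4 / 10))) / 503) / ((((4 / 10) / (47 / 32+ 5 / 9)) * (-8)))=-102025 / 83441664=-0.00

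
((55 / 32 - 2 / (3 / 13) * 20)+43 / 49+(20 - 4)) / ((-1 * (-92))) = -727883 / 432768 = -1.68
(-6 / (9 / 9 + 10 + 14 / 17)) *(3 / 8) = -51 / 268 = -0.19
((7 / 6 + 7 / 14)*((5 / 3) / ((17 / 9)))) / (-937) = -25 / 15929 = -0.00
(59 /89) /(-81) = -59 /7209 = -0.01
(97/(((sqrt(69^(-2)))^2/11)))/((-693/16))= -821008/7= -117286.86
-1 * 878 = -878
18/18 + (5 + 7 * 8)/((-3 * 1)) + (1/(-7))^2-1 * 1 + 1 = -2839/147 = -19.31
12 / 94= 6 / 47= 0.13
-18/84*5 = -1.07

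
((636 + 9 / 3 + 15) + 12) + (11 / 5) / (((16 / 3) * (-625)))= 33299967 / 50000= 666.00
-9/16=-0.56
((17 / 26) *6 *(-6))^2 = 93636 / 169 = 554.06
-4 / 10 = -2 / 5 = -0.40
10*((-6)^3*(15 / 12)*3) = -8100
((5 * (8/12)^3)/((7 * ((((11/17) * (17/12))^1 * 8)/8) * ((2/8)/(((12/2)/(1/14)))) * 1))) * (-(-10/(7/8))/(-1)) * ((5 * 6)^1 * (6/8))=-1536000/77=-19948.05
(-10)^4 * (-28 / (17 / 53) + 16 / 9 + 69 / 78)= -1683325000 / 1989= -846317.24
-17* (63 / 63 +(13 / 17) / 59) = -1016 / 59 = -17.22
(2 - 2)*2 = 0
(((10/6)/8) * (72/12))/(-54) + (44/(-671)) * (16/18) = -1073/13176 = -0.08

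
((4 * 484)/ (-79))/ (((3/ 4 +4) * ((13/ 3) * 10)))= -11616/ 97565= -0.12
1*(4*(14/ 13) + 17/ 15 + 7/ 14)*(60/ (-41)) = -4634/ 533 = -8.69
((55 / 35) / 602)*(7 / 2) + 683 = 822343 / 1204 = 683.01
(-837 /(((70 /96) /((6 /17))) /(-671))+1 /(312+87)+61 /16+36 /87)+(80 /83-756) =354087230696569 /1306134480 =271095.54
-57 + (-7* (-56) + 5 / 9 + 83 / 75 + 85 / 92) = 6988033 / 20700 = 337.59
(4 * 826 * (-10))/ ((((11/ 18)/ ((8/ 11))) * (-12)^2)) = -33040/ 121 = -273.06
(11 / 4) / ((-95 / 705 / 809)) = -1254759 / 76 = -16509.99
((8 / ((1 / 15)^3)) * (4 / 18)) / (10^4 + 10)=600 / 1001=0.60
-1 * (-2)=2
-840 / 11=-76.36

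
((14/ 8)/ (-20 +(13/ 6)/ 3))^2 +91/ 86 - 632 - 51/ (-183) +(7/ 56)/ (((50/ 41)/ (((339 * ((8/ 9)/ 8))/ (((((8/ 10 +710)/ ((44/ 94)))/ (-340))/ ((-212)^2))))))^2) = 957719809232043427999239789089/ 79310431444248155772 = 12075584406.64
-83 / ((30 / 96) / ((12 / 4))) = -3984 / 5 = -796.80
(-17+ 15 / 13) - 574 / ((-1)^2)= -7668 / 13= -589.85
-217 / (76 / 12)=-651 / 19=-34.26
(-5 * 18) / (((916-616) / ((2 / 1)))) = -3 / 5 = -0.60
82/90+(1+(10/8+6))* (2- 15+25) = 4496/45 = 99.91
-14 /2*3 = -21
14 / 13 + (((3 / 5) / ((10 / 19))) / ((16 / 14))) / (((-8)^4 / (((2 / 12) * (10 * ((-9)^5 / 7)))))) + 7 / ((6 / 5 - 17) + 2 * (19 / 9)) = -6550590343 / 2219376640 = -2.95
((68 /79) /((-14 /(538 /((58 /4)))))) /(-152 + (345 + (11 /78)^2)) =-222577056 /18832778321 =-0.01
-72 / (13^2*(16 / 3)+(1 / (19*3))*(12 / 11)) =-11286 / 141287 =-0.08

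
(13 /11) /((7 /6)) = 78 /77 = 1.01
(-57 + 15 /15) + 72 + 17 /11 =193 /11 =17.55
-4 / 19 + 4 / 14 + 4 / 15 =682 / 1995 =0.34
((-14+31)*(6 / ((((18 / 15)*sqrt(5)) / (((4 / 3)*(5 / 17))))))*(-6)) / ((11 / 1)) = -40*sqrt(5) / 11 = -8.13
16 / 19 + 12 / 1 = 244 / 19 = 12.84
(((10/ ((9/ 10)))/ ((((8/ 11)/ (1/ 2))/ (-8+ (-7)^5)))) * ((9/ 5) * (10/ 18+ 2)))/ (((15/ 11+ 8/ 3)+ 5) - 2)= -77993575/ 928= -84044.80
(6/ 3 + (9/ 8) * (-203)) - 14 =-1923/ 8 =-240.38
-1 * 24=-24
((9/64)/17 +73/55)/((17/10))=79919/101728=0.79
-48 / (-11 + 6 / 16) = 384 / 85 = 4.52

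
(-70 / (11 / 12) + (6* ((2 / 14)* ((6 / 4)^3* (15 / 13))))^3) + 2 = -19721201867 / 530513984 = -37.17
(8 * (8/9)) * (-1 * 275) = -17600/9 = -1955.56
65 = 65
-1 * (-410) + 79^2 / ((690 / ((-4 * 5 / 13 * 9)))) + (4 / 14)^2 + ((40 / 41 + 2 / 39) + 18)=547597844 / 1802073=303.87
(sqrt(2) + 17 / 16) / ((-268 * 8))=-sqrt(2) / 2144 - 17 / 34304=-0.00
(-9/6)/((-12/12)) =3/2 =1.50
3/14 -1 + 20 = 19.21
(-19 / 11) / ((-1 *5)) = 19 / 55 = 0.35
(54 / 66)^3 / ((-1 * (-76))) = 729 / 101156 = 0.01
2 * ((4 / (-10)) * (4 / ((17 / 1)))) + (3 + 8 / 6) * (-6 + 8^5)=36201962 / 255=141968.48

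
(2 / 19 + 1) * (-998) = -1103.05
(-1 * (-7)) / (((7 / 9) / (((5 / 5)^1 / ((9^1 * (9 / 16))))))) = 16 / 9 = 1.78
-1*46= -46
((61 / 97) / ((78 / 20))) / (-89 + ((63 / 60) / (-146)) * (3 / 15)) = -8906000 / 4915709643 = -0.00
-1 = -1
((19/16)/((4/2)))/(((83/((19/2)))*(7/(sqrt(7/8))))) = 361*sqrt(14)/148736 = 0.01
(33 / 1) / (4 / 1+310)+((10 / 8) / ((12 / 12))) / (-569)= 36769 / 357332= 0.10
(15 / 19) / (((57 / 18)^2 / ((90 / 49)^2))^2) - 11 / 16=-136609063504289 / 228387487860784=-0.60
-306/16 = -153/8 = -19.12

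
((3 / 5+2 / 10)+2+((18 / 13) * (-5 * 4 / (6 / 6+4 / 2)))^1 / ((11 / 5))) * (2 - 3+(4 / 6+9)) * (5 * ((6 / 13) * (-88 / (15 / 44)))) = 1405184 / 195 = 7206.07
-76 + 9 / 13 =-979 / 13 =-75.31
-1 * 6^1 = -6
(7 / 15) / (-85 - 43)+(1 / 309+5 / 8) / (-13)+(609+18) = 1611808147 / 2570880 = 626.95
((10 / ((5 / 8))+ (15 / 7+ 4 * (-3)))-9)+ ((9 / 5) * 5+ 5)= 78 / 7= 11.14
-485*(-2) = 970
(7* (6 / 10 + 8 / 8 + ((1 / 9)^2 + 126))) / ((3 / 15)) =361781 / 81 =4466.43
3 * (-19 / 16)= -57 / 16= -3.56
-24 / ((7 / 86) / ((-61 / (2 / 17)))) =1070184 / 7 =152883.43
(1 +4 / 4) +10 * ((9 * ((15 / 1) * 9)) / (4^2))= 6091 / 8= 761.38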